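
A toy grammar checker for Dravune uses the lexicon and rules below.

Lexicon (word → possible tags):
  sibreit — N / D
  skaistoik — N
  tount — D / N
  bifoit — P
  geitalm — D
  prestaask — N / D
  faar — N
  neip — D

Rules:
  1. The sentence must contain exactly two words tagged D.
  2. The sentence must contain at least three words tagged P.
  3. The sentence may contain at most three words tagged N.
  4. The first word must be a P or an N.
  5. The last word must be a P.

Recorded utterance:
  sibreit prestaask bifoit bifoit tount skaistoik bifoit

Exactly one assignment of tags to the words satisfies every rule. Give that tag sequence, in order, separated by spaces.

N D P P D N P

Candidates per position — 1:sibreit {N,D}; 2:prestaask {N,D}; 3:bifoit {P}; 4:bifoit {P}; 5:tount {D,N}; 6:skaistoik {N}; 7:bifoit {P}.
Word 1 cannot be D — rule 4 would then fail for every completion. It is N.
Word 2 cannot be N — rule 1 would then fail for every completion. It is D.
Word 5 cannot be N — rule 1 would then fail for every completion. It is D.
That leaves exactly one tagging: N D P P D N P.
Check: rule 1 ok; rule 2 ok; rule 3 ok; rule 4 ok; rule 5 ok.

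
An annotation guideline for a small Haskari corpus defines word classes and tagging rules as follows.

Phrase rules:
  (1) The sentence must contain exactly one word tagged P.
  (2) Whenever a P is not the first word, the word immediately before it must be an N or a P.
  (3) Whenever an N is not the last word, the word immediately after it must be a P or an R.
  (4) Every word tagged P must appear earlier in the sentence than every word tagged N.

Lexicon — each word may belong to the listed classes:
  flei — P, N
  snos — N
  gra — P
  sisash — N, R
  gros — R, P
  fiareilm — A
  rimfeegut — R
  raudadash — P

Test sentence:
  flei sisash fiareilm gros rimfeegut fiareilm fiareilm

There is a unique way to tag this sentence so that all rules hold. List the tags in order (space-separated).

Candidates per position — 1:flei {P,N}; 2:sisash {N,R}; 3:fiareilm {A}; 4:gros {R,P}; 5:rimfeegut {R}; 6:fiareilm {A}; 7:fiareilm {A}.
If word 2 were N, no tagging could satisfy rule 3; so word 2 is R.
If word 4 were P, no tagging could satisfy rule 2; so word 4 is R.
If word 1 were N, no tagging could satisfy rule 1; so word 1 is P.
So the tagging must be: P R A R R A A.
Check: rule 1 ✓; rule 2 ✓; rule 3 ✓; rule 4 ✓.

P R A R R A A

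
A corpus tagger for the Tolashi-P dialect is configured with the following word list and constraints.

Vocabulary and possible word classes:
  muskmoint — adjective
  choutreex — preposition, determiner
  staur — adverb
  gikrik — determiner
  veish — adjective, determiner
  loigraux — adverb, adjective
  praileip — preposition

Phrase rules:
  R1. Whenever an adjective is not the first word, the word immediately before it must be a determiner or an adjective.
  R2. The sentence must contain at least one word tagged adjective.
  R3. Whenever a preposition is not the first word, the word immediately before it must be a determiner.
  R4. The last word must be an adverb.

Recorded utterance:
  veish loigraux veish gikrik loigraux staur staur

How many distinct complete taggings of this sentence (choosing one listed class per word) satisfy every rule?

Candidates per position — 1:veish {adjective,determiner}; 2:loigraux {adverb,adjective}; 3:veish {adjective,determiner}; 4:gikrik {determiner}; 5:loigraux {adverb,adjective}; 6:staur {adverb}; 7:staur {adverb}.
There are 16 candidate sequences in total.
Checking each against the rules leaves 11 sequences.
Count = 11.

11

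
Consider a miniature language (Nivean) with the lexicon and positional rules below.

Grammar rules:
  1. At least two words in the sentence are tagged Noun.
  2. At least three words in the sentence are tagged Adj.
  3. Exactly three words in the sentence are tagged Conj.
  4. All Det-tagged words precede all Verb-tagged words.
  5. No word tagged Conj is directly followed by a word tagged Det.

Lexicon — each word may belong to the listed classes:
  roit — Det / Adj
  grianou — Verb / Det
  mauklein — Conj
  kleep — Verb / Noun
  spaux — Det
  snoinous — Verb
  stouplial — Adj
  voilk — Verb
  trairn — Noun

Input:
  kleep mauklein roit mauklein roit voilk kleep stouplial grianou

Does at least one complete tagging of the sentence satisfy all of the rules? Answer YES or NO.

NO

Candidates per position — 1:kleep {Verb,Noun}; 2:mauklein {Conj}; 3:roit {Det,Adj}; 4:mauklein {Conj}; 5:roit {Det,Adj}; 6:voilk {Verb}; 7:kleep {Verb,Noun}; 8:stouplial {Adj}; 9:grianou {Verb,Det}.
Rule 3 cannot be satisfied by any choice of tags from the lexicon.
So there is no consistent tagging.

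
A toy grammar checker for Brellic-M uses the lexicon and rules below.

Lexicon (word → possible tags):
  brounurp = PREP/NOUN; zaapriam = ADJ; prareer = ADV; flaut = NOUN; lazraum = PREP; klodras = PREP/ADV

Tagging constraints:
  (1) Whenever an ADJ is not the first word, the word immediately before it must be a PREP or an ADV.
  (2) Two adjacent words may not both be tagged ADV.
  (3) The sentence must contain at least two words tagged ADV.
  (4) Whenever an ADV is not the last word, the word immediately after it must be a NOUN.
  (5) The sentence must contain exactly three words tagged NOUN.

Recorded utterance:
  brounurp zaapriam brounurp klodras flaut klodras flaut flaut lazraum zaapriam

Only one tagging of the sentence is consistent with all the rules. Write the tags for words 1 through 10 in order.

Candidates per position — 1:brounurp {PREP,NOUN}; 2:zaapriam {ADJ}; 3:brounurp {PREP,NOUN}; 4:klodras {PREP,ADV}; 5:flaut {NOUN}; 6:klodras {PREP,ADV}; 7:flaut {NOUN}; 8:flaut {NOUN}; 9:lazraum {PREP}; 10:zaapriam {ADJ}.
Word 1 cannot be NOUN — rule 1 would then fail for every completion. It is PREP.
Word 3 cannot be NOUN — rule 5 would then fail for every completion. It is PREP.
Word 4 cannot be PREP — rule 3 would then fail for every completion. It is ADV.
Word 6 cannot be PREP — rule 3 would then fail for every completion. It is ADV.
That leaves exactly one tagging: PREP ADJ PREP ADV NOUN ADV NOUN NOUN PREP ADJ.
Checking: rule 1 satisfied; rule 2 satisfied; rule 3 satisfied; rule 4 satisfied; rule 5 satisfied.

PREP ADJ PREP ADV NOUN ADV NOUN NOUN PREP ADJ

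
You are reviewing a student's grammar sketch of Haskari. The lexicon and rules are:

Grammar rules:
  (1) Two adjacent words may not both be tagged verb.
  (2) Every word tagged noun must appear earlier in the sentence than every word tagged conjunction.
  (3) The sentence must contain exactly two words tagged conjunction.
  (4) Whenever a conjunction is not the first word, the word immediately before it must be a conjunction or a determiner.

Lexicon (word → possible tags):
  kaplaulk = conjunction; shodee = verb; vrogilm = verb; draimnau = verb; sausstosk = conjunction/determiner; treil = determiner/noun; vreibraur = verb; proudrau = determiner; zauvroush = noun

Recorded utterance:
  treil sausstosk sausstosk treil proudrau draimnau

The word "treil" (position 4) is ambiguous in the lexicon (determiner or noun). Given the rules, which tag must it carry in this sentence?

determiner

Candidates per position — 1:treil {determiner,noun}; 2:sausstosk {conjunction,determiner}; 3:sausstosk {conjunction,determiner}; 4:treil {determiner,noun}; 5:proudrau {determiner}; 6:draimnau {verb}.
Position 2: tagging it determiner would leave rule 3 unsatisfiable, so it must be conjunction.
Position 3: tagging it determiner would leave rule 3 unsatisfiable, so it must be conjunction.
Position 4: tagging it noun would leave rule 2 unsatisfiable, so it must be determiner.
Position 1: tagging it noun would leave rule 4 unsatisfiable, so it must be determiner.
That leaves exactly one tagging: determiner conjunction conjunction determiner determiner verb.
Checking: rule 1 ok; rule 2 ok; rule 3 ok; rule 4 ok.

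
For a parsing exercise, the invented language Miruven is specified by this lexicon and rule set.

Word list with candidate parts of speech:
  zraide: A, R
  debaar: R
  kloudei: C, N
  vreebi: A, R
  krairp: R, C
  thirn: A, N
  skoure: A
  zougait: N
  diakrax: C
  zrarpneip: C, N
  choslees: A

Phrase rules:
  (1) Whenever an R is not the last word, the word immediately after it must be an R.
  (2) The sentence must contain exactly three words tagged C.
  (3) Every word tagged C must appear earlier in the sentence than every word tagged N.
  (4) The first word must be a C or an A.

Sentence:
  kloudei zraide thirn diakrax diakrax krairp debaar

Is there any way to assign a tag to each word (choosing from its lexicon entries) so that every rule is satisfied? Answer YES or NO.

Candidates per position — 1:kloudei {C,N}; 2:zraide {A,R}; 3:thirn {A,N}; 4:diakrax {C}; 5:diakrax {C}; 6:krairp {R,C}; 7:debaar {R}.
One satisfying assignment: C A A C C R R.
Verifying each rule — rule 1 ok; rule 2 ok; rule 3 ok; rule 4 ok.

YES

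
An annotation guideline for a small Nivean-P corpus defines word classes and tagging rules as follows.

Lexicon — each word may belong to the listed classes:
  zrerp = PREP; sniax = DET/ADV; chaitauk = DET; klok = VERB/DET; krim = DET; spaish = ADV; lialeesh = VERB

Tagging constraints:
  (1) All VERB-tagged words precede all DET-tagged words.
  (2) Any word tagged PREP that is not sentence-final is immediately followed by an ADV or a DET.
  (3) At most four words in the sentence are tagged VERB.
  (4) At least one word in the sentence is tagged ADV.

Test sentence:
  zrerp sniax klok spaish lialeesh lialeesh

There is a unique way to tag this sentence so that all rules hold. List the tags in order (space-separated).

PREP ADV VERB ADV VERB VERB

Candidates per position — 1:zrerp {PREP}; 2:sniax {DET,ADV}; 3:klok {VERB,DET}; 4:spaish {ADV}; 5:lialeesh {VERB}; 6:lialeesh {VERB}.
If word 2 were DET, no tagging could satisfy rule 1; so word 2 is ADV.
If word 3 were DET, no tagging could satisfy rule 1; so word 3 is VERB.
That leaves exactly one tagging: PREP ADV VERB ADV VERB VERB.
Rule-by-rule: rule 1 ✓; rule 2 ✓; rule 3 ✓; rule 4 ✓.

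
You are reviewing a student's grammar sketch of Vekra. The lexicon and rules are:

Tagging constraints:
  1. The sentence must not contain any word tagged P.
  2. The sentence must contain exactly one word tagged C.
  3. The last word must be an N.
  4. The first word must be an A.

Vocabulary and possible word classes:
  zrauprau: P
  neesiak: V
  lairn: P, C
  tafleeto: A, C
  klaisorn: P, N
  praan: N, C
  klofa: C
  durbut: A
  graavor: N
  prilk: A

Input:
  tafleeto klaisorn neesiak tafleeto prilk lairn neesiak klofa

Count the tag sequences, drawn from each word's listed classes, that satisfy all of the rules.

0

Candidates per position — 1:tafleeto {A,C}; 2:klaisorn {P,N}; 3:neesiak {V}; 4:tafleeto {A,C}; 5:prilk {A}; 6:lairn {P,C}; 7:neesiak {V}; 8:klofa {C}.
There are 16 candidate sequences in total.
Rule 3 cannot be satisfied by any choice of tags from the lexicon.
So there is no consistent tagging.
Count = 0.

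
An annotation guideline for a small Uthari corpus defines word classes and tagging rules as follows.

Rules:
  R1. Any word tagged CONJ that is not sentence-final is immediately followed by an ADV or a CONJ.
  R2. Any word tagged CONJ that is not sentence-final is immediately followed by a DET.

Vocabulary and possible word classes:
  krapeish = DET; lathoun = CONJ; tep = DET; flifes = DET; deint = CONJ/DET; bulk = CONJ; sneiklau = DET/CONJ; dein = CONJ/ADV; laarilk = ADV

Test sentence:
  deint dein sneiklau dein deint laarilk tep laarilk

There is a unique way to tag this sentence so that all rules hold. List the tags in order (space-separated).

DET ADV DET ADV DET ADV DET ADV

Candidates per position — 1:deint {CONJ,DET}; 2:dein {CONJ,ADV}; 3:sneiklau {DET,CONJ}; 4:dein {CONJ,ADV}; 5:deint {CONJ,DET}; 6:laarilk {ADV}; 7:tep {DET}; 8:laarilk {ADV}.
Word 1 cannot be CONJ — rule 2 would then fail for every completion. It is DET.
Word 3 cannot be CONJ — rule 2 would then fail for every completion. It is DET.
Word 5 cannot be CONJ — rule 2 would then fail for every completion. It is DET.
Word 2 cannot be CONJ — rule 1 would then fail for every completion. It is ADV.
Word 4 cannot be CONJ — rule 1 would then fail for every completion. It is ADV.
So the tagging must be: DET ADV DET ADV DET ADV DET ADV.
Check: rule 1 holds; rule 2 holds.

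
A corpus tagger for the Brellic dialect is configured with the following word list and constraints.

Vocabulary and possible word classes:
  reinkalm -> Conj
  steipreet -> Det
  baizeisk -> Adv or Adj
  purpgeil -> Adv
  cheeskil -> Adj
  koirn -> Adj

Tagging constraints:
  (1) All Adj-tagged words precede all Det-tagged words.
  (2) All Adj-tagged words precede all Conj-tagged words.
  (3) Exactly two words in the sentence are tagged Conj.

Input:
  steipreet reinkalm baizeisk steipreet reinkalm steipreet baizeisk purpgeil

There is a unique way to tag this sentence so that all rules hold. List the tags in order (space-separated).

Det Conj Adv Det Conj Det Adv Adv

Candidates per position — 1:steipreet {Det}; 2:reinkalm {Conj}; 3:baizeisk {Adv,Adj}; 4:steipreet {Det}; 5:reinkalm {Conj}; 6:steipreet {Det}; 7:baizeisk {Adv,Adj}; 8:purpgeil {Adv}.
If word 3 were Adj, no tagging could satisfy rule 1; so word 3 is Adv.
If word 7 were Adj, no tagging could satisfy rule 1; so word 7 is Adv.
The unique satisfying tagging is: Det Conj Adv Det Conj Det Adv Adv.
Checking: rule 1 ok; rule 2 ok; rule 3 ok.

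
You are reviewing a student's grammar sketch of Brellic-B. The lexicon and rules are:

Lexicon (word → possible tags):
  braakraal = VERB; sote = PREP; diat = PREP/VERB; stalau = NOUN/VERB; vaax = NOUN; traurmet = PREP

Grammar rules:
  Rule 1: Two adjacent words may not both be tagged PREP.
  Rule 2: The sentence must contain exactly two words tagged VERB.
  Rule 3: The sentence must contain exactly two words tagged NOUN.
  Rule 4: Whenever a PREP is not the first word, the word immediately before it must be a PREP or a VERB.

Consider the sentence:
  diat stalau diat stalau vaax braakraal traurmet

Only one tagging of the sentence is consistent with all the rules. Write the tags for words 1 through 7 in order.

PREP VERB PREP NOUN NOUN VERB PREP

Candidates per position — 1:diat {PREP,VERB}; 2:stalau {NOUN,VERB}; 3:diat {PREP,VERB}; 4:stalau {NOUN,VERB}; 5:vaax {NOUN}; 6:braakraal {VERB}; 7:traurmet {PREP}.
The remaining ambiguous positions (1, 2, 3, 4) are resolved jointly — only one combination satisfies every rule.
The only consistent sequence is: PREP VERB PREP NOUN NOUN VERB PREP.
Check: rule 1 holds; rule 2 holds; rule 3 holds; rule 4 holds.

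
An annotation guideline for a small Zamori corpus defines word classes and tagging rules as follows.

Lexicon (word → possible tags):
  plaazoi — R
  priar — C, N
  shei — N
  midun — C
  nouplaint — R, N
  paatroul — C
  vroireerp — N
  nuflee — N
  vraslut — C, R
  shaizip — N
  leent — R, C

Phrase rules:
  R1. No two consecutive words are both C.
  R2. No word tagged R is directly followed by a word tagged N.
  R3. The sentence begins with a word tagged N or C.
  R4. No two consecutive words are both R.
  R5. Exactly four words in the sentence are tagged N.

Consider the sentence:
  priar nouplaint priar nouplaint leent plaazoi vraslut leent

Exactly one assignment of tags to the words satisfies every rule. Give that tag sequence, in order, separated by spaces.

N N N N C R C R

Candidates per position — 1:priar {C,N}; 2:nouplaint {R,N}; 3:priar {C,N}; 4:nouplaint {R,N}; 5:leent {R,C}; 6:plaazoi {R}; 7:vraslut {C,R}; 8:leent {R,C}.
If word 1 were C, no tagging could satisfy rule 5; so word 1 is N.
If word 2 were R, no tagging could satisfy rule 5; so word 2 is N.
If word 3 were C, no tagging could satisfy rule 5; so word 3 is N.
If word 4 were R, no tagging could satisfy rule 5; so word 4 is N.
If word 5 were R, no tagging could satisfy rule 4; so word 5 is C.
If word 7 were R, no tagging could satisfy rule 4; so word 7 is C.
If word 8 were C, no tagging could satisfy rule 1; so word 8 is R.
The only consistent sequence is: N N N N C R C R.
Checking: rule 1 ok; rule 2 ok; rule 3 ok; rule 4 ok; rule 5 ok.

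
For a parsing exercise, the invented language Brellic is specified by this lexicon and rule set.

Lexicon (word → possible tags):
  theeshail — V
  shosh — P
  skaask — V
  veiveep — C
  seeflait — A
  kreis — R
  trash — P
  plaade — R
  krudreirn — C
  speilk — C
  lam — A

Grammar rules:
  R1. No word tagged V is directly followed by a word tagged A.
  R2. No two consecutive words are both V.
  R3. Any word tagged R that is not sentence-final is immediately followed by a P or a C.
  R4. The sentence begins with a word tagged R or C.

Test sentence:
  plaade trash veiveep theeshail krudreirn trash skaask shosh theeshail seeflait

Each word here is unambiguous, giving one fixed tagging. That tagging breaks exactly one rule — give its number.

Fixed tagging: R P C V C P V P V A.
Applying the rules: R1 ✗, R2 ✓, R3 ✓, R4 ✓.
Only rule 1 fails.

1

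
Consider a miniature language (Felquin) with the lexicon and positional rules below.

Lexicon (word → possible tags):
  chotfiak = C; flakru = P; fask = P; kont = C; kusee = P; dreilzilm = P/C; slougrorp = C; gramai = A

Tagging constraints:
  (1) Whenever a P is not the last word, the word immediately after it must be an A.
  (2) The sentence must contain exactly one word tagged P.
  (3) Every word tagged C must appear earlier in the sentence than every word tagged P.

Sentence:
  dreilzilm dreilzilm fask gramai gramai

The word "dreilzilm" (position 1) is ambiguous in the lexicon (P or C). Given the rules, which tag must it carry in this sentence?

C

Candidates per position — 1:dreilzilm {P,C}; 2:dreilzilm {P,C}; 3:fask {P}; 4:gramai {A}; 5:gramai {A}.
Position 1: P is ruled out by rule 1; that leaves C.
Position 2: P is ruled out by rule 1; that leaves C.
The only consistent sequence is: C C P A A.
Check: rule 1 ✓; rule 2 ✓; rule 3 ✓.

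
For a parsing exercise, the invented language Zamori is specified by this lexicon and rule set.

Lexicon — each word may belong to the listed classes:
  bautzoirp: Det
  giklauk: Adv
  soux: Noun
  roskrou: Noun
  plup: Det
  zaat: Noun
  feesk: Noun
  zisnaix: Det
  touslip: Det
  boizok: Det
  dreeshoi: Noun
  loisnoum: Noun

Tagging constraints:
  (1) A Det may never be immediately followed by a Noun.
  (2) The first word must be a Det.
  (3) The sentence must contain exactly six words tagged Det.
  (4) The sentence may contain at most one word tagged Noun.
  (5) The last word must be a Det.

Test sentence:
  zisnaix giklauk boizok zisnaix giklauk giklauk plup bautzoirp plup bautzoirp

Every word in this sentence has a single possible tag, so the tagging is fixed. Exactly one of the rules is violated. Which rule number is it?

Fixed tagging: Det Adv Det Det Adv Adv Det Det Det Det.
Applying the rules: R1 ok, R2 ok, R3 fails, R4 ok, R5 ok.
Only rule 3 fails.

3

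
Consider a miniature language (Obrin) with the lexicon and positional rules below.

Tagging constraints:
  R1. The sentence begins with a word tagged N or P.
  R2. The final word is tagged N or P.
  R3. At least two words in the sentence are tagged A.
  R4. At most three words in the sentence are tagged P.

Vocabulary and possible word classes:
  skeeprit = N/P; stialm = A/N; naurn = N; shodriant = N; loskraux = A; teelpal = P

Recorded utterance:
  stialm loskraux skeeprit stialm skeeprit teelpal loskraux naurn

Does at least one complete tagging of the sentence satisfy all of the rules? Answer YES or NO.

Candidates per position — 1:stialm {A,N}; 2:loskraux {A}; 3:skeeprit {N,P}; 4:stialm {A,N}; 5:skeeprit {N,P}; 6:teelpal {P}; 7:loskraux {A}; 8:naurn {N}.
One satisfying assignment: N A P N P P A N.
Check: rule 1 holds; rule 2 holds; rule 3 holds; rule 4 holds.

YES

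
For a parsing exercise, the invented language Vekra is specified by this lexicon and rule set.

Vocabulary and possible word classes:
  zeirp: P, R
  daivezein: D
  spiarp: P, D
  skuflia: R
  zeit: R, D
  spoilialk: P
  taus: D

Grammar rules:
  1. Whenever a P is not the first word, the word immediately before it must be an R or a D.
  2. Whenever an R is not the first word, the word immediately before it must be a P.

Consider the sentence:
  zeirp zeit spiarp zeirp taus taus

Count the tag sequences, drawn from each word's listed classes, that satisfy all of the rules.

6

Candidates per position — 1:zeirp {P,R}; 2:zeit {R,D}; 3:spiarp {P,D}; 4:zeirp {P,R}; 5:taus {D}; 6:taus {D}.
There are 16 candidate sequences in total.
Checking each against the rules leaves 6 sequences.
Count = 6.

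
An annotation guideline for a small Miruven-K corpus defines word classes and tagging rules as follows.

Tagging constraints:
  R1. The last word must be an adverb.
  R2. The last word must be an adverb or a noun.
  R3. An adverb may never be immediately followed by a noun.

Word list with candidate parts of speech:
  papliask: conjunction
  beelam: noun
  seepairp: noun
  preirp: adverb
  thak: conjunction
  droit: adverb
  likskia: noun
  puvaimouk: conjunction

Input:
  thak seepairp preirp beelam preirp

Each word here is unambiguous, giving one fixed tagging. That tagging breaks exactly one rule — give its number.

Fixed tagging: conjunction noun adverb noun adverb.
Applying the rules: R1 holds, R2 holds, R3 violated.
Only rule 3 fails.

3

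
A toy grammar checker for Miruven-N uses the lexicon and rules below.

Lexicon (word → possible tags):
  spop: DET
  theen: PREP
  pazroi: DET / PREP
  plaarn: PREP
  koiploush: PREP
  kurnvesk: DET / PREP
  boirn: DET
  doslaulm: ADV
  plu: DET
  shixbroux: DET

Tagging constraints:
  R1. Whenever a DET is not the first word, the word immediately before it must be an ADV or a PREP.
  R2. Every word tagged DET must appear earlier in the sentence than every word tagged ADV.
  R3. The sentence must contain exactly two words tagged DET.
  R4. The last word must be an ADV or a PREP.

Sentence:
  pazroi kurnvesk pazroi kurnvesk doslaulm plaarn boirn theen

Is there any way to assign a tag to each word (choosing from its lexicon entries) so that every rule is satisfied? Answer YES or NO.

NO

Candidates per position — 1:pazroi {DET,PREP}; 2:kurnvesk {DET,PREP}; 3:pazroi {DET,PREP}; 4:kurnvesk {DET,PREP}; 5:doslaulm {ADV}; 6:plaarn {PREP}; 7:boirn {DET}; 8:theen {PREP}.
Rule 2 cannot be satisfied by any choice of tags from the lexicon.
So there is no consistent tagging.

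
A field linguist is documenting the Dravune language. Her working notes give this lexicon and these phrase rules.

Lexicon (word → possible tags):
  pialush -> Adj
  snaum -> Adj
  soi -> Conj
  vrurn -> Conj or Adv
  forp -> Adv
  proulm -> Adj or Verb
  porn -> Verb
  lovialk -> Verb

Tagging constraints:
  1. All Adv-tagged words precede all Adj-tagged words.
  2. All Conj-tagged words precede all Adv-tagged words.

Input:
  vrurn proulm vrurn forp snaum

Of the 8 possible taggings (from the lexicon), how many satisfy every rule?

3

Candidates per position — 1:vrurn {Conj,Adv}; 2:proulm {Adj,Verb}; 3:vrurn {Conj,Adv}; 4:forp {Adv}; 5:snaum {Adj}.
There are 8 candidate sequences in total.
The sequences that satisfy every rule: Conj Verb Conj Adv Adj; Conj Verb Adv Adv Adj; Adv Verb Adv Adv Adj.
Count = 3.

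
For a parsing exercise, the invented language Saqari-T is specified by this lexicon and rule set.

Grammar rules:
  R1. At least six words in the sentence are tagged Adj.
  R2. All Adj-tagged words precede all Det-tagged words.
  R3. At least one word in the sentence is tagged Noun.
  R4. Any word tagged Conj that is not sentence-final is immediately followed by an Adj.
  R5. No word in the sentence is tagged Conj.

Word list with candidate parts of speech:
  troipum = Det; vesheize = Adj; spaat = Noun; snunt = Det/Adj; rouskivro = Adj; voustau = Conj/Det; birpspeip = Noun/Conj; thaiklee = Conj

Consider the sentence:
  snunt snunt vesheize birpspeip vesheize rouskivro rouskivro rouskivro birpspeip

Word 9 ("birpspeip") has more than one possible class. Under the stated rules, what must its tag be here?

Candidates per position — 1:snunt {Det,Adj}; 2:snunt {Det,Adj}; 3:vesheize {Adj}; 4:birpspeip {Noun,Conj}; 5:vesheize {Adj}; 6:rouskivro {Adj}; 7:rouskivro {Adj}; 8:rouskivro {Adj}; 9:birpspeip {Noun,Conj}.
Position 1: Det is ruled out by rule 2; that leaves Adj.
Position 2: Det is ruled out by rule 2; that leaves Adj.
Position 4: Conj is ruled out by rule 5; that leaves Noun.
Position 9: Conj is ruled out by rule 5; that leaves Noun.
The only consistent sequence is: Adj Adj Adj Noun Adj Adj Adj Adj Noun.
Rule-by-rule: rule 1 satisfied; rule 2 satisfied; rule 3 satisfied; rule 4 satisfied; rule 5 satisfied.

Noun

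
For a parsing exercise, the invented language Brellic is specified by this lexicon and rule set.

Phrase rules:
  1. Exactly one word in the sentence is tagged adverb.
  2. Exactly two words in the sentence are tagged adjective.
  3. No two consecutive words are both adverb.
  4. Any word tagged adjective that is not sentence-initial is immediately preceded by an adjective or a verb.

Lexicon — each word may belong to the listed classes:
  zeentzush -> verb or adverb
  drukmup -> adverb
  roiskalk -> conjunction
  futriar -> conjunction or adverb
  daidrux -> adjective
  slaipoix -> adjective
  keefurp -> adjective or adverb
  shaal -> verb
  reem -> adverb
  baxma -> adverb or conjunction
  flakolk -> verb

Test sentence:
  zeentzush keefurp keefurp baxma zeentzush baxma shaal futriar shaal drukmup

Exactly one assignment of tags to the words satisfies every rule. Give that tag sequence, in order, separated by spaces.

Candidates per position — 1:zeentzush {verb,adverb}; 2:keefurp {adjective,adverb}; 3:keefurp {adjective,adverb}; 4:baxma {adverb,conjunction}; 5:zeentzush {verb,adverb}; 6:baxma {adverb,conjunction}; 7:shaal {verb}; 8:futriar {conjunction,adverb}; 9:shaal {verb}; 10:drukmup {adverb}.
Word 1 cannot be adverb — rule 1 would then fail for every completion. It is verb.
Word 2 cannot be adverb — rule 1 would then fail for every completion. It is adjective.
Word 3 cannot be adverb — rule 1 would then fail for every completion. It is adjective.
Word 4 cannot be adverb — rule 1 would then fail for every completion. It is conjunction.
Word 5 cannot be adverb — rule 1 would then fail for every completion. It is verb.
Word 6 cannot be adverb — rule 1 would then fail for every completion. It is conjunction.
Word 8 cannot be adverb — rule 1 would then fail for every completion. It is conjunction.
The only consistent sequence is: verb adjective adjective conjunction verb conjunction verb conjunction verb adverb.
Check: rule 1 ✓; rule 2 ✓; rule 3 ✓; rule 4 ✓.

verb adjective adjective conjunction verb conjunction verb conjunction verb adverb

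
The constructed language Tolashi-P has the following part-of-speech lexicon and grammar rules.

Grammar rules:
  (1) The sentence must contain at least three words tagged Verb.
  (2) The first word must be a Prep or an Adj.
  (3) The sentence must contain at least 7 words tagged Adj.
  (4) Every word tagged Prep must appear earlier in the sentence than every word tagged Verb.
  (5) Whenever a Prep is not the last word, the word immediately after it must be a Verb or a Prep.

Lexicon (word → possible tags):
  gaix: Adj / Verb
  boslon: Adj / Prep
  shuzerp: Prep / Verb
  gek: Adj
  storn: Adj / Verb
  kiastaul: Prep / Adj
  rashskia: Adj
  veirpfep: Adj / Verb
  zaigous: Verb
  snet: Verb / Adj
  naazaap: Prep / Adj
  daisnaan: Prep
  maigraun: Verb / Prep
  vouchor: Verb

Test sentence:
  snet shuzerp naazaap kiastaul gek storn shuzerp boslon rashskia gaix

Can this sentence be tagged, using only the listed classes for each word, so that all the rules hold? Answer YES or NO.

YES

Candidates per position — 1:snet {Verb,Adj}; 2:shuzerp {Prep,Verb}; 3:naazaap {Prep,Adj}; 4:kiastaul {Prep,Adj}; 5:gek {Adj}; 6:storn {Adj,Verb}; 7:shuzerp {Prep,Verb}; 8:boslon {Adj,Prep}; 9:rashskia {Adj}; 10:gaix {Adj,Verb}.
One satisfying assignment: Adj Verb Adj Adj Adj Adj Verb Adj Adj Verb.
Verifying each rule — rule 1 ok; rule 2 ok; rule 3 ok; rule 4 ok; rule 5 ok.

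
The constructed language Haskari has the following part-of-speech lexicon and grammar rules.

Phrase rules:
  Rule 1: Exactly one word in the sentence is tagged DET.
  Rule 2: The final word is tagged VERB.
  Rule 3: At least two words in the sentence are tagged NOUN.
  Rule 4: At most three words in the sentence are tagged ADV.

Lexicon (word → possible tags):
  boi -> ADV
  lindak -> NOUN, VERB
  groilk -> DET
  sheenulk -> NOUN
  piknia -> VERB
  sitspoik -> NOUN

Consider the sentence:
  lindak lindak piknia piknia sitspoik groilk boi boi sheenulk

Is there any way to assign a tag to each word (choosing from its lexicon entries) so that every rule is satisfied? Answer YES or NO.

NO

Candidates per position — 1:lindak {NOUN,VERB}; 2:lindak {NOUN,VERB}; 3:piknia {VERB}; 4:piknia {VERB}; 5:sitspoik {NOUN}; 6:groilk {DET}; 7:boi {ADV}; 8:boi {ADV}; 9:sheenulk {NOUN}.
Rule 2 cannot be satisfied by any choice of tags from the lexicon.
So there is no consistent tagging.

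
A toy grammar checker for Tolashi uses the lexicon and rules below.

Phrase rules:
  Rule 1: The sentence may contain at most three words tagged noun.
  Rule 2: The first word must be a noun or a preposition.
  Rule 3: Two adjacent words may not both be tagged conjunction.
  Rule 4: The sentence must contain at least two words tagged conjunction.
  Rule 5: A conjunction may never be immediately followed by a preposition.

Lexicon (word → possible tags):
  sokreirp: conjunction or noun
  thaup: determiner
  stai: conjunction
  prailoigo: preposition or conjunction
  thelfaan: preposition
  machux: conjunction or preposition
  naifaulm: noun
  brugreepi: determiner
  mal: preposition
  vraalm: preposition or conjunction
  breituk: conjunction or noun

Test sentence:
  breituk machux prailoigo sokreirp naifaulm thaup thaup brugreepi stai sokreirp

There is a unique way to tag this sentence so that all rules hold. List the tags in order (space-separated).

Candidates per position — 1:breituk {conjunction,noun}; 2:machux {conjunction,preposition}; 3:prailoigo {preposition,conjunction}; 4:sokreirp {conjunction,noun}; 5:naifaulm {noun}; 6:thaup {determiner}; 7:thaup {determiner}; 8:brugreepi {determiner}; 9:stai {conjunction}; 10:sokreirp {conjunction,noun}.
Position 1: conjunction is ruled out by rule 2; that leaves noun.
Position 10: conjunction is ruled out by rule 3; that leaves noun.
Position 4: noun is ruled out by rule 1; that leaves conjunction.
Position 3: conjunction is ruled out by rule 3; that leaves preposition.
Position 2: conjunction is ruled out by rule 5; that leaves preposition.
The only consistent sequence is: noun preposition preposition conjunction noun determiner determiner determiner conjunction noun.
Check: rule 1 ✓; rule 2 ✓; rule 3 ✓; rule 4 ✓; rule 5 ✓.

noun preposition preposition conjunction noun determiner determiner determiner conjunction noun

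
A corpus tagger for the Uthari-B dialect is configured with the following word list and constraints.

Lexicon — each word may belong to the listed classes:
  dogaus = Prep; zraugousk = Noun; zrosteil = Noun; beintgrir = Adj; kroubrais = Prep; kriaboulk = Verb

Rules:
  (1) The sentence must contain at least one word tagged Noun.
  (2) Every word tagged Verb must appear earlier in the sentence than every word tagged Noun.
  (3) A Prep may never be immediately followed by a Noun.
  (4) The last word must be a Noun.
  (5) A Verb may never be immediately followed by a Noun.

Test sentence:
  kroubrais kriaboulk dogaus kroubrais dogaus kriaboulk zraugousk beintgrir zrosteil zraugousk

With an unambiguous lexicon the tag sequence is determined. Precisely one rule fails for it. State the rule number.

Fixed tagging: Prep Verb Prep Prep Prep Verb Noun Adj Noun Noun.
Checking each rule: R1 ✓, R2 ✓, R3 ✓, R4 ✓, R5 ✗.
Only rule 5 fails.

5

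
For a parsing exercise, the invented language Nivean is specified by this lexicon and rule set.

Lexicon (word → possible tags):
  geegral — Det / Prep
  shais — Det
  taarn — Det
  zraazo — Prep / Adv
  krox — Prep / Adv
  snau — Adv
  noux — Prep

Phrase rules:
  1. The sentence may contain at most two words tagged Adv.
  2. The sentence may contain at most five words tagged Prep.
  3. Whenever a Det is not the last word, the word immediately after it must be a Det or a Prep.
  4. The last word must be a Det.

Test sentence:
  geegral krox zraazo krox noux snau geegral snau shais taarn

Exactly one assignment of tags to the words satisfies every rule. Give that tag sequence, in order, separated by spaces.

Det Prep Prep Prep Prep Adv Prep Adv Det Det

Candidates per position — 1:geegral {Det,Prep}; 2:krox {Prep,Adv}; 3:zraazo {Prep,Adv}; 4:krox {Prep,Adv}; 5:noux {Prep}; 6:snau {Adv}; 7:geegral {Det,Prep}; 8:snau {Adv}; 9:shais {Det}; 10:taarn {Det}.
If word 2 were Adv, no tagging could satisfy rule 1; so word 2 is Prep.
If word 3 were Adv, no tagging could satisfy rule 1; so word 3 is Prep.
If word 4 were Adv, no tagging could satisfy rule 1; so word 4 is Prep.
If word 7 were Det, no tagging could satisfy rule 3; so word 7 is Prep.
If word 1 were Prep, no tagging could satisfy rule 2; so word 1 is Det.
So the tagging must be: Det Prep Prep Prep Prep Adv Prep Adv Det Det.
Checking: rule 1 satisfied; rule 2 satisfied; rule 3 satisfied; rule 4 satisfied.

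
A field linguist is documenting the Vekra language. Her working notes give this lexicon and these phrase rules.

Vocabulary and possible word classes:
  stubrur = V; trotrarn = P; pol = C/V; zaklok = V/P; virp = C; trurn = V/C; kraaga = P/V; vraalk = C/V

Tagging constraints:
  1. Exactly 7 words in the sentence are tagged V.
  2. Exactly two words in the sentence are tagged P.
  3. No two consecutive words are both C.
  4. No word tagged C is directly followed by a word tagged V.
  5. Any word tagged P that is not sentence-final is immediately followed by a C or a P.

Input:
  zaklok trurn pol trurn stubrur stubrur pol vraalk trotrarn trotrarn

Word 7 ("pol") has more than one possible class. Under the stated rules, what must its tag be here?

V

Candidates per position — 1:zaklok {V,P}; 2:trurn {V,C}; 3:pol {C,V}; 4:trurn {V,C}; 5:stubrur {V}; 6:stubrur {V}; 7:pol {C,V}; 8:vraalk {C,V}; 9:trotrarn {P}; 10:trotrarn {P}.
If word 1 were P, no tagging could satisfy rule 2; so word 1 is V.
If word 2 were C, no tagging could satisfy rule 4; so word 2 is V.
If word 3 were C, no tagging could satisfy rule 4; so word 3 is V.
If word 4 were C, no tagging could satisfy rule 4; so word 4 is V.
Position 7: the remaining choice is settled jointly with positions 8 — only V at position 7 is part of a tagging that satisfies every rule.
So the tagging must be: V V V V V V V C P P.
Verifying each rule — rule 1 holds; rule 2 holds; rule 3 holds; rule 4 holds; rule 5 holds.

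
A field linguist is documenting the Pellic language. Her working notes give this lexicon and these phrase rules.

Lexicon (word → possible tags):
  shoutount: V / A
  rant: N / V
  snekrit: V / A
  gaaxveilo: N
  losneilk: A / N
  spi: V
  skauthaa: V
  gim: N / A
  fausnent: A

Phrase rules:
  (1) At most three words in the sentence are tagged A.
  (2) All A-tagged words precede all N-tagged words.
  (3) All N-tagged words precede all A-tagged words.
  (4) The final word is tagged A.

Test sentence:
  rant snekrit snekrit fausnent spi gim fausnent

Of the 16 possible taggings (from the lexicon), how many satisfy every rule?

1

Candidates per position — 1:rant {N,V}; 2:snekrit {V,A}; 3:snekrit {V,A}; 4:fausnent {A}; 5:spi {V}; 6:gim {N,A}; 7:fausnent {A}.
There are 16 candidate sequences in total.
The sequences that satisfy every rule: V V V A V A A.
Count = 1.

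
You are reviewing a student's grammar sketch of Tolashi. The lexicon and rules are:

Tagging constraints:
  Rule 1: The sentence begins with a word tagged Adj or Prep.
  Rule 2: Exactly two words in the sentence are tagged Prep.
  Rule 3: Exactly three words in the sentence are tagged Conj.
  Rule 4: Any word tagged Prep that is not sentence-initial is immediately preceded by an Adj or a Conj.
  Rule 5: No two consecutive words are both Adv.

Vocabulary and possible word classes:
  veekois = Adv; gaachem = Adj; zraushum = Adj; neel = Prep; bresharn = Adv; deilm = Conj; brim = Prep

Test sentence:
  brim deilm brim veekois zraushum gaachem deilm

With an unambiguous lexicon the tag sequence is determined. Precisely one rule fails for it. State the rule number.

Fixed tagging: Prep Conj Prep Adv Adj Adj Conj.
Rule check: R1 ✓, R2 ✓, R3 ✗, R4 ✓, R5 ✓.
Only rule 3 fails.

3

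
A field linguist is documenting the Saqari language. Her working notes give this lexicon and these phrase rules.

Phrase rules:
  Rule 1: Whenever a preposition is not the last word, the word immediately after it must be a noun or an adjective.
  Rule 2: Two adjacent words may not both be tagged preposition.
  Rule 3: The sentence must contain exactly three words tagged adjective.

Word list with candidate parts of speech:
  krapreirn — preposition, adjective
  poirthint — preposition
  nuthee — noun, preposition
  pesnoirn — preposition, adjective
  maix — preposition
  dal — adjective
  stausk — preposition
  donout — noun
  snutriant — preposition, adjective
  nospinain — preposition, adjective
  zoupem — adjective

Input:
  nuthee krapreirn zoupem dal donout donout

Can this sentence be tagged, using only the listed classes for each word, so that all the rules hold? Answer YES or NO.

YES

Candidates per position — 1:nuthee {noun,preposition}; 2:krapreirn {preposition,adjective}; 3:zoupem {adjective}; 4:dal {adjective}; 5:donout {noun}; 6:donout {noun}.
One satisfying assignment: preposition adjective adjective adjective noun noun.
Verifying each rule — rule 1 ✓; rule 2 ✓; rule 3 ✓.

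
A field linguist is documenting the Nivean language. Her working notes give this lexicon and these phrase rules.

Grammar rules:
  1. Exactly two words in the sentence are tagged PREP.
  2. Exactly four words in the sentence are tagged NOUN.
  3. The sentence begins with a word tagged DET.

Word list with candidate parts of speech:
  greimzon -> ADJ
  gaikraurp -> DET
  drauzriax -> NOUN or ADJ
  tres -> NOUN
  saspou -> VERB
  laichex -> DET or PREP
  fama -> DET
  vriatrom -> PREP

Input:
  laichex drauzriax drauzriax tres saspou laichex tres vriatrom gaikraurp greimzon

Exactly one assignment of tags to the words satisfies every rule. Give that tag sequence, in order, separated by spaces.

DET NOUN NOUN NOUN VERB PREP NOUN PREP DET ADJ

Candidates per position — 1:laichex {DET,PREP}; 2:drauzriax {NOUN,ADJ}; 3:drauzriax {NOUN,ADJ}; 4:tres {NOUN}; 5:saspou {VERB}; 6:laichex {DET,PREP}; 7:tres {NOUN}; 8:vriatrom {PREP}; 9:gaikraurp {DET}; 10:greimzon {ADJ}.
Position 1: PREP is ruled out by rule 3; that leaves DET.
Position 2: ADJ is ruled out by rule 2; that leaves NOUN.
Position 3: ADJ is ruled out by rule 2; that leaves NOUN.
Position 6: DET is ruled out by rule 1; that leaves PREP.
The unique satisfying tagging is: DET NOUN NOUN NOUN VERB PREP NOUN PREP DET ADJ.
Rule-by-rule: rule 1 ✓; rule 2 ✓; rule 3 ✓.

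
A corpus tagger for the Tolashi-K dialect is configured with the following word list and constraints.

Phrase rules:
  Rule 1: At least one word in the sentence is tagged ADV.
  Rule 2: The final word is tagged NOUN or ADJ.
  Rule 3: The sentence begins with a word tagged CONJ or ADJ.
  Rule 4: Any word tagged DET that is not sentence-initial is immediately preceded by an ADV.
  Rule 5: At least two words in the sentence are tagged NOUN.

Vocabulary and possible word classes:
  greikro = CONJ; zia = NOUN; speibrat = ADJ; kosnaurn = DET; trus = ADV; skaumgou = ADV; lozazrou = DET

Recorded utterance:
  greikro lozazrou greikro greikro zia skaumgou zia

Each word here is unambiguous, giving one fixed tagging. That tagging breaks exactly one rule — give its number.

Fixed tagging: CONJ DET CONJ CONJ NOUN ADV NOUN.
Checking each rule: R1 ✓, R2 ✓, R3 ✓, R4 ✗, R5 ✓.
Only rule 4 fails.

4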